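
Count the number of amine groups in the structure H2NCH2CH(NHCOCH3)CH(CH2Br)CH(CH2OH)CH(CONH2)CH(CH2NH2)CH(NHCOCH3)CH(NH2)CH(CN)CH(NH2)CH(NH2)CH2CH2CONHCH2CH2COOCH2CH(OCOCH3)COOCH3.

5

Taking each segment in turn:
  H2NCH2: –NH2 on an sp³ carbon with no adjacent C=O → amine.
  CH(NHCOCH3): pendant –NHC(=O)CH3: N bonded to a carbonyl → amide (not amine).
  CH(CH2Br): pendant –CH2X: halogen on sp³ carbon → alkyl halide.
  CH(CH2OH): pendant –CH2OH on an sp³ backbone C → alcohol.
  CH(CONH2): pendant –CONH2: carbonyl C bonded to C and N → amide.
  CH(CH2NH2): pendant –CH2NH2: N on sp³ C, no adjacent C=O → amine.
  CH(NHCOCH3): pendant –NHC(=O)CH3: N bonded to a carbonyl → amide (not amine).
  CH(NH2): –NH2 on an sp³ carbon with no adjacent C=O → amine.
  CH(CN): pendant –C≡N: nitrile.
  CH(NH2): –NH2 on an sp³ carbon with no adjacent C=O → amine.
  CH(NH2): –NH2 on an sp³ carbon with no adjacent C=O → amine.
  CH2CONHCH2: –C(=O)–N– linkage → amide (the N is not an amine).
  CH2COOCH2: –C(=O)–O–C with C on the carbonyl side → ester.
  CH(OCOCH3): pendant –OC(=O)CH3: an acyloxy group → ester.
  COOCH3: –C(=O)OCH3: carbonyl C bonded to C and to –OCH3 → ester (not ketone + ether).
Amine appears at: H2NCH2, CH(CH2NH2), CH(NH2), CH(NH2), CH(NH2) → 5.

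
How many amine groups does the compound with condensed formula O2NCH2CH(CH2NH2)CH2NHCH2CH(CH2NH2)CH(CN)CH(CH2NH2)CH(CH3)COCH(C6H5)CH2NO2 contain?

–NO2 on carbon → nitro group.
pendant –CH2NH2: N on sp³ C, no adjacent C=O → amine.
C–N–C with sp³ carbons and no adjacent C=O → amine (secondary).
pendant –CH2NH2: N on sp³ C, no adjacent C=O → amine.
pendant –C≡N: nitrile.
pendant –CH2NH2: N on sp³ C, no adjacent C=O → amine.
–C(=O)– with carbon on both sides → ketone.
pendant –C6H5: benzene ring → arene.
–NO2 on carbon → nitro group.
Amine appears at: CH(CH2NH2), CH2NHCH2, CH(CH2NH2), CH(CH2NH2) → 4.

4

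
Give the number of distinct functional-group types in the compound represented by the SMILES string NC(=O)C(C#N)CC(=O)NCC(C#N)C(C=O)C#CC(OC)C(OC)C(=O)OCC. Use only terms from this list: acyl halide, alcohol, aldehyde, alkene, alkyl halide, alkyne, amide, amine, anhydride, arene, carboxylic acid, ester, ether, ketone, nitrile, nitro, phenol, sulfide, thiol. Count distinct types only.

6

Taking each segment in turn:
  H2NCO: –C(=O)NH2: carbonyl C bonded to C and to N → amide (the N is not a separate amine).
  CH(CN): pendant –C≡N: nitrile.
  CH2CONHCH2: –C(=O)–N– linkage → amide (the N is not an amine).
  CH(CN): pendant –C≡N: nitrile.
  CH(CHO): pendant –CHO: carbonyl C bonded to C and H → aldehyde.
  C≡C: C≡C triple bond → alkyne.
  CH(OCH3): pendant –OCH3: C–O–C with sp³ C, no adjacent C=O → ether.
  CH(OCH3): pendant –OCH3: C–O–C with sp³ C, no adjacent C=O → ether.
  COOCH2CH3: –C(=O)OCH2CH3: carbonyl C bonded to C and to –OEt → ester.
Distinct types present: aldehyde, alkyne, amide, ester, ether, nitrile.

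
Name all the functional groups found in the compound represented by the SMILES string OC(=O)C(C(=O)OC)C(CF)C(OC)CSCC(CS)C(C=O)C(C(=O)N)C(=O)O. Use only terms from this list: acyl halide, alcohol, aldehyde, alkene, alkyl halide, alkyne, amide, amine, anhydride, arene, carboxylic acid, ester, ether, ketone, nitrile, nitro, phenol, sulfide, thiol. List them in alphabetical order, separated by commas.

Working along the chain:
  HOOC: –COOH: carbonyl C bonded to –OH and C → carboxylic acid (the –OH is not a separate alcohol).
  CH(COOCH3): pendant –COOCH3: carbonyl C bonded to C and –OCH3 → ester.
  CH(CH2F): pendant –CH2X: halogen on sp³ carbon → alkyl halide.
  CH(OCH3): pendant –OCH3: C–O–C with sp³ C, no adjacent C=O → ether.
  CH2SCH2: C–S–C linkage → sulfide (thioether).
  CH(CH2SH): pendant –CH2SH → thiol.
  CH(CHO): pendant –CHO: carbonyl C bonded to C and H → aldehyde.
  CH(CONH2): pendant –CONH2: carbonyl C bonded to C and N → amide.
  COOH: –COOH: carbonyl C bonded to –OH and C → carboxylic acid (the –OH is not a separate alcohol).

aldehyde, alkyl halide, amide, carboxylic acid, ester, ether, sulfide, thiol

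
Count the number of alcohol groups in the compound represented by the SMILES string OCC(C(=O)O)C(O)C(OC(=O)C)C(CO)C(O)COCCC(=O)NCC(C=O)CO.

Working along the chain:
  HOCH2: HO– on an sp³ carbon → alcohol.
  CH(COOH): pendant –COOH: carbonyl C bonded to C and –OH → carboxylic acid.
  CH(OH): –OH on an sp³ carbon → alcohol (secondary).
  CH(OCOCH3): pendant –OC(=O)CH3: an acyloxy group → ester.
  CH(CH2OH): pendant –CH2OH on an sp³ backbone C → alcohol.
  CH(OH): –OH on an sp³ carbon → alcohol (secondary).
  CH2OCH2: C–O–C with sp³ carbons on both sides and no adjacent C=O → ether.
  CH2CONHCH2: –C(=O)–N– linkage → amide (the N is not an amine).
  CH(CHO): pendant –CHO: carbonyl C bonded to C and H → aldehyde.
  CH2OH: –OH on an sp³ carbon → alcohol.
Alcohol appears at: HOCH2, CH(OH), CH(CH2OH), CH(OH), CH2OH → 5.

5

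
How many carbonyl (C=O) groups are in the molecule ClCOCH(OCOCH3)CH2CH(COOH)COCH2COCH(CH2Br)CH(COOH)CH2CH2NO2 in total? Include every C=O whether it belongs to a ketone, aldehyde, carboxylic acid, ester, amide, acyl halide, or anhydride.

6

ClCO: acyl halide, 1 C=O (running total 1).
CH(OCOCH3): ester, 1 C=O (running total 2).
CH(COOH): carboxylic acid, 1 C=O (running total 3).
CO: ketone, 1 C=O (running total 4).
CO: ketone, 1 C=O (running total 5).
CH(COOH): carboxylic acid, 1 C=O (running total 6).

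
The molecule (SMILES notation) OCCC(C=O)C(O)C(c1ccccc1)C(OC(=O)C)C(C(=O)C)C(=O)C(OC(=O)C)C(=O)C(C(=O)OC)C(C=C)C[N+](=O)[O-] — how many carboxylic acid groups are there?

Taking each segment in turn:
  HOCH2: HO– on an sp³ carbon → alcohol.
  CH(CHO): pendant –CHO: carbonyl C bonded to C and H → aldehyde.
  CH(OH): –OH on an sp³ carbon → alcohol (secondary).
  CH(C6H5): pendant –C6H5: benzene ring → arene.
  CH(OCOCH3): pendant –OC(=O)CH3: an acyloxy group → ester.
  CH(COCH3): pendant –COCH3: carbonyl C bonded to two carbons → ketone.
  CO: –C(=O)– with carbon on both sides → ketone.
  CH(OCOCH3): pendant –OC(=O)CH3: an acyloxy group → ester.
  CO: –C(=O)– with carbon on both sides → ketone.
  CH(COOCH3): pendant –COOCH3: carbonyl C bonded to C and –OCH3 → ester.
  CH(CH=CH2): pendant –CH=CH2: C=C double bond → alkene.
  CH2NO2: –NO2 on carbon → nitro group.
No segment is a carboxylic acid: HOCH2 is alcohol, not carboxylic acid; CH(CHO) is aldehyde, not carboxylic acid; CH(OH) is alcohol, not carboxylic acid. → 0.

0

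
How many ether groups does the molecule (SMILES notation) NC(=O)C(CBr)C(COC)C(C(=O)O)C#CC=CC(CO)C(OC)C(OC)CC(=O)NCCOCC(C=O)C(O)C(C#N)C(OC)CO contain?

Reading the structure from left to right:
  H2NCO: –C(=O)NH2: carbonyl C bonded to C and to N → amide (the N is not a separate amine).
  CH(CH2Br): pendant –CH2X: halogen on sp³ carbon → alkyl halide.
  CH(CH2OCH3): pendant –CH2OCH3: C–O–C linkage → ether.
  CH(COOH): pendant –COOH: carbonyl C bonded to C and –OH → carboxylic acid.
  C≡C: C≡C triple bond → alkyne.
  CH=CH: C=C double bond → alkene.
  CH(CH2OH): pendant –CH2OH on an sp³ backbone C → alcohol.
  CH(OCH3): pendant –OCH3: C–O–C with sp³ C, no adjacent C=O → ether.
  CH(OCH3): pendant –OCH3: C–O–C with sp³ C, no adjacent C=O → ether.
  CH2CONHCH2: –C(=O)–N– linkage → amide (the N is not an amine).
  CH2OCH2: C–O–C with sp³ carbons on both sides and no adjacent C=O → ether.
  CH(CHO): pendant –CHO: carbonyl C bonded to C and H → aldehyde.
  CH(OH): –OH on an sp³ carbon → alcohol (secondary).
  CH(CN): pendant –C≡N: nitrile.
  CH(OCH3): pendant –OCH3: C–O–C with sp³ C, no adjacent C=O → ether.
  CH2OH: –OH on an sp³ carbon → alcohol.
Ether appears at: CH(CH2OCH3), CH(OCH3), CH(OCH3), CH2OCH2, CH(OCH3) → 5.

5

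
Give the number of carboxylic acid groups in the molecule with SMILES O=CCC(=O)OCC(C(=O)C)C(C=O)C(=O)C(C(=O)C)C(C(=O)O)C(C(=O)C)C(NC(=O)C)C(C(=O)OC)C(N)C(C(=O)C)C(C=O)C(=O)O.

terminal –CHO: carbonyl C bonded to H and C → aldehyde.
–C(=O)–O–C with C on the carbonyl side → ester.
pendant –COCH3: carbonyl C bonded to two carbons → ketone.
pendant –CHO: carbonyl C bonded to C and H → aldehyde.
–C(=O)– with carbon on both sides → ketone.
pendant –COCH3: carbonyl C bonded to two carbons → ketone.
pendant –COOH: carbonyl C bonded to C and –OH → carboxylic acid.
pendant –COCH3: carbonyl C bonded to two carbons → ketone.
pendant –NHC(=O)CH3: N bonded to a carbonyl → amide (not amine).
pendant –COOCH3: carbonyl C bonded to C and –OCH3 → ester.
–NH2 on an sp³ carbon with no adjacent C=O → amine.
pendant –COCH3: carbonyl C bonded to two carbons → ketone.
pendant –CHO: carbonyl C bonded to C and H → aldehyde.
–COOH: carbonyl C bonded to –OH and C → carboxylic acid (the –OH is not a separate alcohol).
Carboxylic acid appears at: CH(COOH), COOH → 2.

2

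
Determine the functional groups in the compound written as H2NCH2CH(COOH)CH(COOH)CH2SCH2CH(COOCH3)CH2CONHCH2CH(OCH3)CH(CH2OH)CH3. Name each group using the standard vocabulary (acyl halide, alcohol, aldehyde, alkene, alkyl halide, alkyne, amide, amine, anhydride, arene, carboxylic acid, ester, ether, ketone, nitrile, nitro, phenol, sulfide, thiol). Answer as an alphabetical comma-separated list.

alcohol, amide, amine, carboxylic acid, ester, ether, sulfide

Working along the chain:
  H2NCH2: –NH2 on an sp³ carbon with no adjacent C=O → amine.
  CH(COOH): pendant –COOH: carbonyl C bonded to C and –OH → carboxylic acid.
  CH(COOH): pendant –COOH: carbonyl C bonded to C and –OH → carboxylic acid.
  CH2SCH2: C–S–C linkage → sulfide (thioether).
  CH(COOCH3): pendant –COOCH3: carbonyl C bonded to C and –OCH3 → ester.
  CH2CONHCH2: –C(=O)–N– linkage → amide (the N is not an amine).
  CH(OCH3): pendant –OCH3: C–O–C with sp³ C, no adjacent C=O → ether.
  CH(CH2OH): pendant –CH2OH on an sp³ backbone C → alcohol.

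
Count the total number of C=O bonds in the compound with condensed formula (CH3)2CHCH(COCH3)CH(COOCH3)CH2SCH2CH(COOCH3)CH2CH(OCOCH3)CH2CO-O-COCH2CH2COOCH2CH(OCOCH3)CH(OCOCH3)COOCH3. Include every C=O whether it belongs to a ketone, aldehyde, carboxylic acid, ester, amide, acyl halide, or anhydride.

10

CH(COCH3): ketone, 1 C=O (running total 1).
CH(COOCH3): ester, 1 C=O (running total 2).
CH(COOCH3): ester, 1 C=O (running total 3).
CH(OCOCH3): ester, 1 C=O (running total 4).
CH2CO-O-COCH2: anhydride, 2 C=O (running total 6).
CH2COOCH2: ester, 1 C=O (running total 7).
CH(OCOCH3): ester, 1 C=O (running total 8).
CH(OCOCH3): ester, 1 C=O (running total 9).
COOCH3: ester, 1 C=O (running total 10).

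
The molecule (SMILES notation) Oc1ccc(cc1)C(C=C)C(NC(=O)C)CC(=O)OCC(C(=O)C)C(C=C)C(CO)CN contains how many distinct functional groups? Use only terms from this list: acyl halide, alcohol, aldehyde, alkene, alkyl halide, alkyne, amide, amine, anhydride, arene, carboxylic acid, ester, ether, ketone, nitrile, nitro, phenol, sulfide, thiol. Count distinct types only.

8

Reading the structure from left to right:
  HOC6H4: –OH attached directly to an aromatic ring → phenol (not alcohol); the ring itself is an arene.
  CH(CH=CH2): pendant –CH=CH2: C=C double bond → alkene.
  CH(NHCOCH3): pendant –NHC(=O)CH3: N bonded to a carbonyl → amide (not amine).
  CH2COOCH2: –C(=O)–O–C with C on the carbonyl side → ester.
  CH(COCH3): pendant –COCH3: carbonyl C bonded to two carbons → ketone.
  CH(CH=CH2): pendant –CH=CH2: C=C double bond → alkene.
  CH(CH2OH): pendant –CH2OH on an sp³ backbone C → alcohol.
  CH2NH2: –NH2 on an sp³ carbon with no adjacent C=O → amine.
Distinct types present: alcohol, alkene, amide, amine, arene, ester, ketone, phenol.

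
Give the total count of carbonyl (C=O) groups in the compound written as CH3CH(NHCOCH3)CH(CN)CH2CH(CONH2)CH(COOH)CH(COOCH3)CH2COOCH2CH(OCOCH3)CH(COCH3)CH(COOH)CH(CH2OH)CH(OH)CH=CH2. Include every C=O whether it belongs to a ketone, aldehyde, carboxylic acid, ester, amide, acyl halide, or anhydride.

8

CH(NHCOCH3): amide, 1 C=O (running total 1).
CH(CONH2): amide, 1 C=O (running total 2).
CH(COOH): carboxylic acid, 1 C=O (running total 3).
CH(COOCH3): ester, 1 C=O (running total 4).
CH2COOCH2: ester, 1 C=O (running total 5).
CH(OCOCH3): ester, 1 C=O (running total 6).
CH(COCH3): ketone, 1 C=O (running total 7).
CH(COOH): carboxylic acid, 1 C=O (running total 8).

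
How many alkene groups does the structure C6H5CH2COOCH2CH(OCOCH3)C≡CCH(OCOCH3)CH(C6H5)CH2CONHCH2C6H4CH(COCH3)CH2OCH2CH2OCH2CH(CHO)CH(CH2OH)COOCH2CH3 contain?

C6H5– phenyl ring → arene.
–C(=O)–O–C with C on the carbonyl side → ester.
pendant –OC(=O)CH3: an acyloxy group → ester.
C≡C triple bond → alkyne.
pendant –OC(=O)CH3: an acyloxy group → ester.
pendant –C6H5: benzene ring → arene.
–C(=O)–N– linkage → amide (the N is not an amine).
para-disubstituted benzene ring → arene.
pendant –COCH3: carbonyl C bonded to two carbons → ketone.
C–O–C with sp³ carbons on both sides and no adjacent C=O → ether.
C–O–C with sp³ carbons on both sides and no adjacent C=O → ether.
pendant –CHO: carbonyl C bonded to C and H → aldehyde.
pendant –CH2OH on an sp³ backbone C → alcohol.
–C(=O)OCH2CH3: carbonyl C bonded to C and to –OEt → ester.
No segment is a alkene: C6H5 is arene, not alkene; C≡C is alkyne, not alkene; CH(C6H5) is arene, not alkene. → 0.

0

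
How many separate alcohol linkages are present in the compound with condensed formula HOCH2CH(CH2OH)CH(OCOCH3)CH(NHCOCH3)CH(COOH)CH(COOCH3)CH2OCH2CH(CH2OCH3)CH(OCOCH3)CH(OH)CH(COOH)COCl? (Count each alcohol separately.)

3

Working along the chain:
  HOCH2: HO– on an sp³ carbon → alcohol.
  CH(CH2OH): pendant –CH2OH on an sp³ backbone C → alcohol.
  CH(OCOCH3): pendant –OC(=O)CH3: an acyloxy group → ester.
  CH(NHCOCH3): pendant –NHC(=O)CH3: N bonded to a carbonyl → amide (not amine).
  CH(COOH): pendant –COOH: carbonyl C bonded to C and –OH → carboxylic acid.
  CH(COOCH3): pendant –COOCH3: carbonyl C bonded to C and –OCH3 → ester.
  CH2OCH2: C–O–C with sp³ carbons on both sides and no adjacent C=O → ether.
  CH(CH2OCH3): pendant –CH2OCH3: C–O–C linkage → ether.
  CH(OCOCH3): pendant –OC(=O)CH3: an acyloxy group → ester.
  CH(OH): –OH on an sp³ carbon → alcohol (secondary).
  CH(COOH): pendant –COOH: carbonyl C bonded to C and –OH → carboxylic acid.
  COCl: –C(=O)Cl: carbonyl C bonded to C and to a halogen → acyl halide (not alkyl halide).
Alcohol appears at: HOCH2, CH(CH2OH), CH(OH) → 3.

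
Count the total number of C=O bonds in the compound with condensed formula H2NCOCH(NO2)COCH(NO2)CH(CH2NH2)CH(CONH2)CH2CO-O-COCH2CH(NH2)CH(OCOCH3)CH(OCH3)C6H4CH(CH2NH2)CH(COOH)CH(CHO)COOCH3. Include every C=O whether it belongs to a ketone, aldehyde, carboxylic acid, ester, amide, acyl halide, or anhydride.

H2NCO: amide, 1 C=O (running total 1).
CO: ketone, 1 C=O (running total 2).
CH(CONH2): amide, 1 C=O (running total 3).
CH2CO-O-COCH2: anhydride, 2 C=O (running total 5).
CH(OCOCH3): ester, 1 C=O (running total 6).
CH(COOH): carboxylic acid, 1 C=O (running total 7).
CH(CHO): aldehyde, 1 C=O (running total 8).
COOCH3: ester, 1 C=O (running total 9).

9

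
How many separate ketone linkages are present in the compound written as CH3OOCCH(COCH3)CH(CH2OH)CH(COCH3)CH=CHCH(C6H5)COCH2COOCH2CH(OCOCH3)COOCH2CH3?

Taking each segment in turn:
  CH3OOC: CH3O–C(=O)–: carbonyl C bonded to C and to –OCH3 → ester (not ketone + ether).
  CH(COCH3): pendant –COCH3: carbonyl C bonded to two carbons → ketone.
  CH(CH2OH): pendant –CH2OH on an sp³ backbone C → alcohol.
  CH(COCH3): pendant –COCH3: carbonyl C bonded to two carbons → ketone.
  CH=CH: C=C double bond → alkene.
  CH(C6H5): pendant –C6H5: benzene ring → arene.
  CO: –C(=O)– with carbon on both sides → ketone.
  CH2COOCH2: –C(=O)–O–C with C on the carbonyl side → ester.
  CH(OCOCH3): pendant –OC(=O)CH3: an acyloxy group → ester.
  COOCH2CH3: –C(=O)OCH2CH3: carbonyl C bonded to C and to –OEt → ester.
Ketone appears at: CH(COCH3), CH(COCH3), CO → 3.

3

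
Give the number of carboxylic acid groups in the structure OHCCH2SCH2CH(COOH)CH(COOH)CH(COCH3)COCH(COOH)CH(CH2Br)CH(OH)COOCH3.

3

Working along the chain:
  OHC: terminal –CHO: carbonyl C bonded to H and C → aldehyde.
  CH2SCH2: C–S–C linkage → sulfide (thioether).
  CH(COOH): pendant –COOH: carbonyl C bonded to C and –OH → carboxylic acid.
  CH(COOH): pendant –COOH: carbonyl C bonded to C and –OH → carboxylic acid.
  CH(COCH3): pendant –COCH3: carbonyl C bonded to two carbons → ketone.
  CO: –C(=O)– with carbon on both sides → ketone.
  CH(COOH): pendant –COOH: carbonyl C bonded to C and –OH → carboxylic acid.
  CH(CH2Br): pendant –CH2X: halogen on sp³ carbon → alkyl halide.
  CH(OH): –OH on an sp³ carbon → alcohol (secondary).
  COOCH3: –C(=O)OCH3: carbonyl C bonded to C and to –OCH3 → ester (not ketone + ether).
Carboxylic acid appears at: CH(COOH), CH(COOH), CH(COOH) → 3.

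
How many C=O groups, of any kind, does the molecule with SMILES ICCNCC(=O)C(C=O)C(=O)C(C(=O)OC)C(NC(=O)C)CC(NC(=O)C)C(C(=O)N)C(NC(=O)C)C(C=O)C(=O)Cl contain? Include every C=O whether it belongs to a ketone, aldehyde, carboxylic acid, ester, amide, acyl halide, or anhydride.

10

CO: ketone, 1 C=O (running total 1).
CH(CHO): aldehyde, 1 C=O (running total 2).
CO: ketone, 1 C=O (running total 3).
CH(COOCH3): ester, 1 C=O (running total 4).
CH(NHCOCH3): amide, 1 C=O (running total 5).
CH(NHCOCH3): amide, 1 C=O (running total 6).
CH(CONH2): amide, 1 C=O (running total 7).
CH(NHCOCH3): amide, 1 C=O (running total 8).
CH(CHO): aldehyde, 1 C=O (running total 9).
COCl: acyl halide, 1 C=O (running total 10).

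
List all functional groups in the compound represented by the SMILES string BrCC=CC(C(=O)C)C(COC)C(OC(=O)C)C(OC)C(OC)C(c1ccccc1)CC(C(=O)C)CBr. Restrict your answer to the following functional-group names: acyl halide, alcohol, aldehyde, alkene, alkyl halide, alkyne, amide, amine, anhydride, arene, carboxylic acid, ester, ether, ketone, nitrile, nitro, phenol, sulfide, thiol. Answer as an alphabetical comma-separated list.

halogen on an sp³ carbon → alkyl halide.
C=C double bond → alkene.
pendant –COCH3: carbonyl C bonded to two carbons → ketone.
pendant –CH2OCH3: C–O–C linkage → ether.
pendant –OC(=O)CH3: an acyloxy group → ester.
pendant –OCH3: C–O–C with sp³ C, no adjacent C=O → ether.
pendant –OCH3: C–O–C with sp³ C, no adjacent C=O → ether.
pendant –C6H5: benzene ring → arene.
pendant –COCH3: carbonyl C bonded to two carbons → ketone.
halogen on an sp³ carbon → alkyl halide.

alkene, alkyl halide, arene, ester, ether, ketone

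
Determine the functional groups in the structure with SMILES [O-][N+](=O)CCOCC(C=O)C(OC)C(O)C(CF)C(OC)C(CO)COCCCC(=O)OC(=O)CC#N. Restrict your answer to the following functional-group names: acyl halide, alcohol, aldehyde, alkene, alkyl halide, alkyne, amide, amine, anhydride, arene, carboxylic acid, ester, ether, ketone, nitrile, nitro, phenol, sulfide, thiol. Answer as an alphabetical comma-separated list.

Working along the chain:
  O2NCH2: –NO2 on carbon → nitro group.
  CH2OCH2: C–O–C with sp³ carbons on both sides and no adjacent C=O → ether.
  CH(CHO): pendant –CHO: carbonyl C bonded to C and H → aldehyde.
  CH(OCH3): pendant –OCH3: C–O–C with sp³ C, no adjacent C=O → ether.
  CH(OH): –OH on an sp³ carbon → alcohol (secondary).
  CH(CH2F): pendant –CH2X: halogen on sp³ carbon → alkyl halide.
  CH(OCH3): pendant –OCH3: C–O–C with sp³ C, no adjacent C=O → ether.
  CH(CH2OH): pendant –CH2OH on an sp³ backbone C → alcohol.
  CH2OCH2: C–O–C with sp³ carbons on both sides and no adjacent C=O → ether.
  CH2CO-O-COCH2: two acyl groups sharing one oxygen, –C(=O)–O–C(=O)– → anhydride.
  CN: –C≡N: carbon triple-bonded to nitrogen → nitrile.

alcohol, aldehyde, alkyl halide, anhydride, ether, nitrile, nitro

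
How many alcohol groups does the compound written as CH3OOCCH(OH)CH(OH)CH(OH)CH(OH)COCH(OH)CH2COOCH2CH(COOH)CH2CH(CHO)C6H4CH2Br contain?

CH3O–C(=O)–: carbonyl C bonded to C and to –OCH3 → ester (not ketone + ether).
–OH on an sp³ carbon → alcohol (secondary).
–OH on an sp³ carbon → alcohol (secondary).
–OH on an sp³ carbon → alcohol (secondary).
–OH on an sp³ carbon → alcohol (secondary).
–C(=O)– with carbon on both sides → ketone.
–OH on an sp³ carbon → alcohol (secondary).
–C(=O)–O–C with C on the carbonyl side → ester.
pendant –COOH: carbonyl C bonded to C and –OH → carboxylic acid.
pendant –CHO: carbonyl C bonded to C and H → aldehyde.
para-disubstituted benzene ring → arene.
halogen on an sp³ carbon → alkyl halide.
Alcohol appears at: CH(OH), CH(OH), CH(OH), CH(OH), CH(OH) → 5.

5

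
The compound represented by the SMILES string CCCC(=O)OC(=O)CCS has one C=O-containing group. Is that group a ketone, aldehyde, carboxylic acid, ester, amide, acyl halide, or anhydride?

The carbonyl is in the CH2CO-O-COCH2 segment: two acyl groups sharing one oxygen, –C(=O)–O–C(=O)– → anhydride.

anhydride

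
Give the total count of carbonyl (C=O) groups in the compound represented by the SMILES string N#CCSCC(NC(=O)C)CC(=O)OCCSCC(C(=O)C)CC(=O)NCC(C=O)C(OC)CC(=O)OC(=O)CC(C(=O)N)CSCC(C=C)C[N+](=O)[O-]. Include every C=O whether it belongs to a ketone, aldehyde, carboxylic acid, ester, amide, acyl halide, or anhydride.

8

CH(NHCOCH3): amide, 1 C=O (running total 1).
CH2COOCH2: ester, 1 C=O (running total 2).
CH(COCH3): ketone, 1 C=O (running total 3).
CH2CONHCH2: amide, 1 C=O (running total 4).
CH(CHO): aldehyde, 1 C=O (running total 5).
CH2CO-O-COCH2: anhydride, 2 C=O (running total 7).
CH(CONH2): amide, 1 C=O (running total 8).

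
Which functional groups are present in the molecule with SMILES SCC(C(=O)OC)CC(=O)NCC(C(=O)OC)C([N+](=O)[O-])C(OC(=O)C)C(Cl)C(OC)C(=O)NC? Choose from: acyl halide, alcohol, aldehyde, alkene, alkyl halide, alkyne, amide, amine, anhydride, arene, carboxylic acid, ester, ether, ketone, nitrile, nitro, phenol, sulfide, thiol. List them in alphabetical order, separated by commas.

alkyl halide, amide, ester, ether, nitro, thiol

Reading the structure from left to right:
  HSCH2: –SH on an sp³ carbon → thiol.
  CH(COOCH3): pendant –COOCH3: carbonyl C bonded to C and –OCH3 → ester.
  CH2CONHCH2: –C(=O)–N– linkage → amide (the N is not an amine).
  CH(COOCH3): pendant –COOCH3: carbonyl C bonded to C and –OCH3 → ester.
  CH(NO2): –NO2 on an sp³ carbon → nitro (the N=O is not a carbonyl).
  CH(OCOCH3): pendant –OC(=O)CH3: an acyloxy group → ester.
  CH(Cl): halogen on an sp³ carbon → alkyl halide.
  CH(OCH3): pendant –OCH3: C–O–C with sp³ C, no adjacent C=O → ether.
  CONHCH3: –C(=O)NHCH3: carbonyl C bonded to C and to N → amide (the N is not an amine).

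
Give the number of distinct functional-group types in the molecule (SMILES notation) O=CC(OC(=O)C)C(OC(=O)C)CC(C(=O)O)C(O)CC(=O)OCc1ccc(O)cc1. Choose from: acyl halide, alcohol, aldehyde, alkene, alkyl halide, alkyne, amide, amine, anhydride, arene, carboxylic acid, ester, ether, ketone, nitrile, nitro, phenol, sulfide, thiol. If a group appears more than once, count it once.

6

Taking each segment in turn:
  OHC: terminal –CHO: carbonyl C bonded to H and C → aldehyde.
  CH(OCOCH3): pendant –OC(=O)CH3: an acyloxy group → ester.
  CH(OCOCH3): pendant –OC(=O)CH3: an acyloxy group → ester.
  CH(COOH): pendant –COOH: carbonyl C bonded to C and –OH → carboxylic acid.
  CH(OH): –OH on an sp³ carbon → alcohol (secondary).
  CH2COOCH2: –C(=O)–O–C with C on the carbonyl side → ester.
  C6H4OH: –OH attached directly to an aromatic ring → phenol (not alcohol); the ring itself is an arene.
Distinct types present: alcohol, aldehyde, arene, carboxylic acid, ester, phenol.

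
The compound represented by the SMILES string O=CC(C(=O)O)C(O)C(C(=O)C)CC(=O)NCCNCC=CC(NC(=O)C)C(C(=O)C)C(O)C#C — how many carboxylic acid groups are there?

1

Reading the structure from left to right:
  OHC: terminal –CHO: carbonyl C bonded to H and C → aldehyde.
  CH(COOH): pendant –COOH: carbonyl C bonded to C and –OH → carboxylic acid.
  CH(OH): –OH on an sp³ carbon → alcohol (secondary).
  CH(COCH3): pendant –COCH3: carbonyl C bonded to two carbons → ketone.
  CH2CONHCH2: –C(=O)–N– linkage → amide (the N is not an amine).
  CH2NHCH2: C–N–C with sp³ carbons and no adjacent C=O → amine (secondary).
  CH=CH: C=C double bond → alkene.
  CH(NHCOCH3): pendant –NHC(=O)CH3: N bonded to a carbonyl → amide (not amine).
  CH(COCH3): pendant –COCH3: carbonyl C bonded to two carbons → ketone.
  CH(OH): –OH on an sp³ carbon → alcohol (secondary).
  C≡CH: C≡C triple bond → alkyne.
Carboxylic acid appears at: CH(COOH) → 1.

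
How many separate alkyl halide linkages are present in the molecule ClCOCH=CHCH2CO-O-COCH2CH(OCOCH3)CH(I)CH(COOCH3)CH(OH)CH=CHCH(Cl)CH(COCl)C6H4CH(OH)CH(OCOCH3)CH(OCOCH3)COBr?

Working along the chain:
  ClCO: –C(=O)Cl: carbonyl C bonded to C and to a halogen → acyl halide (not alkyl halide).
  CH=CH: C=C double bond → alkene.
  CH2CO-O-COCH2: two acyl groups sharing one oxygen, –C(=O)–O–C(=O)– → anhydride.
  CH(OCOCH3): pendant –OC(=O)CH3: an acyloxy group → ester.
  CH(I): halogen on an sp³ carbon → alkyl halide.
  CH(COOCH3): pendant –COOCH3: carbonyl C bonded to C and –OCH3 → ester.
  CH(OH): –OH on an sp³ carbon → alcohol (secondary).
  CH=CH: C=C double bond → alkene.
  CH(Cl): halogen on an sp³ carbon → alkyl halide.
  CH(COCl): pendant –C(=O)X: carbonyl C bonded to C and halogen → acyl halide.
  C6H4: para-disubstituted benzene ring → arene.
  CH(OH): –OH on an sp³ carbon → alcohol (secondary).
  CH(OCOCH3): pendant –OC(=O)CH3: an acyloxy group → ester.
  CH(OCOCH3): pendant –OC(=O)CH3: an acyloxy group → ester.
  COBr: –C(=O)Br: carbonyl C bonded to C and to a halogen → acyl halide (not alkyl halide).
Alkyl halide appears at: CH(I), CH(Cl) → 2.

2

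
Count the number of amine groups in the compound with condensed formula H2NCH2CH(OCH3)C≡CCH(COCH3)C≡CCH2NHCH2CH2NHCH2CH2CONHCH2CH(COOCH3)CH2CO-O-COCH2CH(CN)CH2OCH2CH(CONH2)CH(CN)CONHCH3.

–NH2 on an sp³ carbon with no adjacent C=O → amine.
pendant –OCH3: C–O–C with sp³ C, no adjacent C=O → ether.
C≡C triple bond → alkyne.
pendant –COCH3: carbonyl C bonded to two carbons → ketone.
C≡C triple bond → alkyne.
C–N–C with sp³ carbons and no adjacent C=O → amine (secondary).
C–N–C with sp³ carbons and no adjacent C=O → amine (secondary).
–C(=O)–N– linkage → amide (the N is not an amine).
pendant –COOCH3: carbonyl C bonded to C and –OCH3 → ester.
two acyl groups sharing one oxygen, –C(=O)–O–C(=O)– → anhydride.
pendant –C≡N: nitrile.
C–O–C with sp³ carbons on both sides and no adjacent C=O → ether.
pendant –CONH2: carbonyl C bonded to C and N → amide.
pendant –C≡N: nitrile.
–C(=O)NHCH3: carbonyl C bonded to C and to N → amide (the N is not an amine).
Amine appears at: H2NCH2, CH2NHCH2, CH2NHCH2 → 3.

3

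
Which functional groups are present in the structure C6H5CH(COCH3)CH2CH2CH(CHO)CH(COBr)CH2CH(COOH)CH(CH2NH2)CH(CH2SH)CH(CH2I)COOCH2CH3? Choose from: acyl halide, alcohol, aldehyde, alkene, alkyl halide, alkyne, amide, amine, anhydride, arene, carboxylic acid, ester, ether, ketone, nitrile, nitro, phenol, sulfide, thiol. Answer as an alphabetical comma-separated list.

acyl halide, aldehyde, alkyl halide, amine, arene, carboxylic acid, ester, ketone, thiol

Reading the structure from left to right:
  C6H5: C6H5– phenyl ring → arene.
  CH(COCH3): pendant –COCH3: carbonyl C bonded to two carbons → ketone.
  CH(CHO): pendant –CHO: carbonyl C bonded to C and H → aldehyde.
  CH(COBr): pendant –C(=O)X: carbonyl C bonded to C and halogen → acyl halide.
  CH(COOH): pendant –COOH: carbonyl C bonded to C and –OH → carboxylic acid.
  CH(CH2NH2): pendant –CH2NH2: N on sp³ C, no adjacent C=O → amine.
  CH(CH2SH): pendant –CH2SH → thiol.
  CH(CH2I): pendant –CH2X: halogen on sp³ carbon → alkyl halide.
  COOCH2CH3: –C(=O)OCH2CH3: carbonyl C bonded to C and to –OEt → ester.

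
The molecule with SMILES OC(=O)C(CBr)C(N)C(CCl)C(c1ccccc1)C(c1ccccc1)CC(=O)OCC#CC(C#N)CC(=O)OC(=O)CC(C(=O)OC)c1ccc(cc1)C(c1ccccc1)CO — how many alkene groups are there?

0

Working along the chain:
  HOOC: –COOH: carbonyl C bonded to –OH and C → carboxylic acid (the –OH is not a separate alcohol).
  CH(CH2Br): pendant –CH2X: halogen on sp³ carbon → alkyl halide.
  CH(NH2): –NH2 on an sp³ carbon with no adjacent C=O → amine.
  CH(CH2Cl): pendant –CH2X: halogen on sp³ carbon → alkyl halide.
  CH(C6H5): pendant –C6H5: benzene ring → arene.
  CH(C6H5): pendant –C6H5: benzene ring → arene.
  CH2COOCH2: –C(=O)–O–C with C on the carbonyl side → ester.
  C≡C: C≡C triple bond → alkyne.
  CH(CN): pendant –C≡N: nitrile.
  CH2CO-O-COCH2: two acyl groups sharing one oxygen, –C(=O)–O–C(=O)– → anhydride.
  CH(COOCH3): pendant –COOCH3: carbonyl C bonded to C and –OCH3 → ester.
  C6H4: para-disubstituted benzene ring → arene.
  CH(C6H5): pendant –C6H5: benzene ring → arene.
  CH2OH: –OH on an sp³ carbon → alcohol.
No segment is a alkene: CH(C6H5) is arene, not alkene; CH(C6H5) is arene, not alkene; C≡C is alkyne, not alkene. → 0.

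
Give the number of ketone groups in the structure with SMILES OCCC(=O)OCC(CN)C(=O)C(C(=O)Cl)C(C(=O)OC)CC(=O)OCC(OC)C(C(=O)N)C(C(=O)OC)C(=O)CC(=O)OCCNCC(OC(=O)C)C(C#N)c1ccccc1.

Reading the structure from left to right:
  HOCH2: HO– on an sp³ carbon → alcohol.
  CH2COOCH2: –C(=O)–O–C with C on the carbonyl side → ester.
  CH(CH2NH2): pendant –CH2NH2: N on sp³ C, no adjacent C=O → amine.
  CO: –C(=O)– with carbon on both sides → ketone.
  CH(COCl): pendant –C(=O)X: carbonyl C bonded to C and halogen → acyl halide.
  CH(COOCH3): pendant –COOCH3: carbonyl C bonded to C and –OCH3 → ester.
  CH2COOCH2: –C(=O)–O–C with C on the carbonyl side → ester.
  CH(OCH3): pendant –OCH3: C–O–C with sp³ C, no adjacent C=O → ether.
  CH(CONH2): pendant –CONH2: carbonyl C bonded to C and N → amide.
  CH(COOCH3): pendant –COOCH3: carbonyl C bonded to C and –OCH3 → ester.
  CO: –C(=O)– with carbon on both sides → ketone.
  CH2COOCH2: –C(=O)–O–C with C on the carbonyl side → ester.
  CH2NHCH2: C–N–C with sp³ carbons and no adjacent C=O → amine (secondary).
  CH(OCOCH3): pendant –OC(=O)CH3: an acyloxy group → ester.
  CH(CN): pendant –C≡N: nitrile.
  C6H5: –C6H5 phenyl ring → arene.
Ketone appears at: CO, CO → 2.

2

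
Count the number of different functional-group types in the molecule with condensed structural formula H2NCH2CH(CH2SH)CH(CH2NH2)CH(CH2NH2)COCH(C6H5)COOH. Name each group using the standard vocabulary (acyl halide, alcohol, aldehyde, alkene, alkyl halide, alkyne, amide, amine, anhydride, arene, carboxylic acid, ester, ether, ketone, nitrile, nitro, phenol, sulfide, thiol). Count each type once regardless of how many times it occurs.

Working along the chain:
  H2NCH2: –NH2 on an sp³ carbon with no adjacent C=O → amine.
  CH(CH2SH): pendant –CH2SH → thiol.
  CH(CH2NH2): pendant –CH2NH2: N on sp³ C, no adjacent C=O → amine.
  CH(CH2NH2): pendant –CH2NH2: N on sp³ C, no adjacent C=O → amine.
  CO: –C(=O)– with carbon on both sides → ketone.
  CH(C6H5): pendant –C6H5: benzene ring → arene.
  COOH: –COOH: carbonyl C bonded to –OH and C → carboxylic acid (the –OH is not a separate alcohol).
Distinct types present: amine, arene, carboxylic acid, ketone, thiol.

5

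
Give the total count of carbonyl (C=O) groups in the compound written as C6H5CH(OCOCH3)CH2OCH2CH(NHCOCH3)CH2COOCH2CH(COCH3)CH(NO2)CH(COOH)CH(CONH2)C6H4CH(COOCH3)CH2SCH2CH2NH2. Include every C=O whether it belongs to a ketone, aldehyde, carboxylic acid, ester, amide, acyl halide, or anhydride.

CH(OCOCH3): ester, 1 C=O (running total 1).
CH(NHCOCH3): amide, 1 C=O (running total 2).
CH2COOCH2: ester, 1 C=O (running total 3).
CH(COCH3): ketone, 1 C=O (running total 4).
CH(COOH): carboxylic acid, 1 C=O (running total 5).
CH(CONH2): amide, 1 C=O (running total 6).
CH(COOCH3): ester, 1 C=O (running total 7).

7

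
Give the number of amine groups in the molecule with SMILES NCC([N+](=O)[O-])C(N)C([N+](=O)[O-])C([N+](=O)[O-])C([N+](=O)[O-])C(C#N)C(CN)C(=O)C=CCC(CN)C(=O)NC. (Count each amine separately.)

4

Taking each segment in turn:
  H2NCH2: –NH2 on an sp³ carbon with no adjacent C=O → amine.
  CH(NO2): –NO2 on an sp³ carbon → nitro (the N=O is not a carbonyl).
  CH(NH2): –NH2 on an sp³ carbon with no adjacent C=O → amine.
  CH(NO2): –NO2 on an sp³ carbon → nitro (the N=O is not a carbonyl).
  CH(NO2): –NO2 on an sp³ carbon → nitro (the N=O is not a carbonyl).
  CH(NO2): –NO2 on an sp³ carbon → nitro (the N=O is not a carbonyl).
  CH(CN): pendant –C≡N: nitrile.
  CH(CH2NH2): pendant –CH2NH2: N on sp³ C, no adjacent C=O → amine.
  CO: –C(=O)– with carbon on both sides → ketone.
  CH=CH: C=C double bond → alkene.
  CH(CH2NH2): pendant –CH2NH2: N on sp³ C, no adjacent C=O → amine.
  CONHCH3: –C(=O)NHCH3: carbonyl C bonded to C and to N → amide (the N is not an amine).
Amine appears at: H2NCH2, CH(NH2), CH(CH2NH2), CH(CH2NH2) → 4.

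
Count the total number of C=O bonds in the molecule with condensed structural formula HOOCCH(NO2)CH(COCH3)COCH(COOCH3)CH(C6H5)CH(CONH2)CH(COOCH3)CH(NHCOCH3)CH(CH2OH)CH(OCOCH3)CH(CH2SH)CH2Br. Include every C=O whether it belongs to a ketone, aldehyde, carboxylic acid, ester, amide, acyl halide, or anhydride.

8

HOOC: carboxylic acid, 1 C=O (running total 1).
CH(COCH3): ketone, 1 C=O (running total 2).
CO: ketone, 1 C=O (running total 3).
CH(COOCH3): ester, 1 C=O (running total 4).
CH(CONH2): amide, 1 C=O (running total 5).
CH(COOCH3): ester, 1 C=O (running total 6).
CH(NHCOCH3): amide, 1 C=O (running total 7).
CH(OCOCH3): ester, 1 C=O (running total 8).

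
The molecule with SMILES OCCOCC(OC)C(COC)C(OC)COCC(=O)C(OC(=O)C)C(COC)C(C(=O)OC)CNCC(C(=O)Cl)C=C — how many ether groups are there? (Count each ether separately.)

HO– on an sp³ carbon → alcohol.
C–O–C with sp³ carbons on both sides and no adjacent C=O → ether.
pendant –OCH3: C–O–C with sp³ C, no adjacent C=O → ether.
pendant –CH2OCH3: C–O–C linkage → ether.
pendant –OCH3: C–O–C with sp³ C, no adjacent C=O → ether.
C–O–C with sp³ carbons on both sides and no adjacent C=O → ether.
–C(=O)– with carbon on both sides → ketone.
pendant –OC(=O)CH3: an acyloxy group → ester.
pendant –CH2OCH3: C–O–C linkage → ether.
pendant –COOCH3: carbonyl C bonded to C and –OCH3 → ester.
C–N–C with sp³ carbons and no adjacent C=O → amine (secondary).
pendant –C(=O)X: carbonyl C bonded to C and halogen → acyl halide.
C=C double bond → alkene.
Ether appears at: CH2OCH2, CH(OCH3), CH(CH2OCH3), CH(OCH3), CH2OCH2, CH(CH2OCH3) → 6.

6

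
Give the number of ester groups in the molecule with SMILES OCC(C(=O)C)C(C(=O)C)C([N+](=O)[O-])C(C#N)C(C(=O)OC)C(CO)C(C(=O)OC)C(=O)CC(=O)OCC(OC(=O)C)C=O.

Working along the chain:
  HOCH2: HO– on an sp³ carbon → alcohol.
  CH(COCH3): pendant –COCH3: carbonyl C bonded to two carbons → ketone.
  CH(COCH3): pendant –COCH3: carbonyl C bonded to two carbons → ketone.
  CH(NO2): –NO2 on an sp³ carbon → nitro (the N=O is not a carbonyl).
  CH(CN): pendant –C≡N: nitrile.
  CH(COOCH3): pendant –COOCH3: carbonyl C bonded to C and –OCH3 → ester.
  CH(CH2OH): pendant –CH2OH on an sp³ backbone C → alcohol.
  CH(COOCH3): pendant –COOCH3: carbonyl C bonded to C and –OCH3 → ester.
  CO: –C(=O)– with carbon on both sides → ketone.
  CH2COOCH2: –C(=O)–O–C with C on the carbonyl side → ester.
  CH(OCOCH3): pendant –OC(=O)CH3: an acyloxy group → ester.
  CHO: terminal –CHO: carbonyl C bonded to H and C → aldehyde.
Ester appears at: CH(COOCH3), CH(COOCH3), CH2COOCH2, CH(OCOCH3) → 4.

4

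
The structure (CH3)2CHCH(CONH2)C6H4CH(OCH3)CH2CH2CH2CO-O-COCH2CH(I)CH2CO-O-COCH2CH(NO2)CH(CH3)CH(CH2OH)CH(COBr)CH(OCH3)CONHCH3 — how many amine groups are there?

pendant –CONH2: carbonyl C bonded to C and N → amide.
para-disubstituted benzene ring → arene.
pendant –OCH3: C–O–C with sp³ C, no adjacent C=O → ether.
two acyl groups sharing one oxygen, –C(=O)–O–C(=O)– → anhydride.
halogen on an sp³ carbon → alkyl halide.
two acyl groups sharing one oxygen, –C(=O)–O–C(=O)– → anhydride.
–NO2 on an sp³ carbon → nitro (the N=O is not a carbonyl).
pendant –CH2OH on an sp³ backbone C → alcohol.
pendant –C(=O)X: carbonyl C bonded to C and halogen → acyl halide.
pendant –OCH3: C–O–C with sp³ C, no adjacent C=O → ether.
–C(=O)NHCH3: carbonyl C bonded to C and to N → amide (the N is not an amine).
No segment is a amine: CH(CONH2) is amide, not amine; CH(NO2) is nitro, not amine; CONHCH3 is amide, not amine. → 0.

0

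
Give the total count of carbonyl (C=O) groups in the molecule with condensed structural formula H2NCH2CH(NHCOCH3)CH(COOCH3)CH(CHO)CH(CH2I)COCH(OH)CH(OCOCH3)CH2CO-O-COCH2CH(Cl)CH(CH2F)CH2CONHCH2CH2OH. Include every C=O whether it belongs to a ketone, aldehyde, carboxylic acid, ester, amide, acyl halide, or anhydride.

8

CH(NHCOCH3): amide, 1 C=O (running total 1).
CH(COOCH3): ester, 1 C=O (running total 2).
CH(CHO): aldehyde, 1 C=O (running total 3).
CO: ketone, 1 C=O (running total 4).
CH(OCOCH3): ester, 1 C=O (running total 5).
CH2CO-O-COCH2: anhydride, 2 C=O (running total 7).
CH2CONHCH2: amide, 1 C=O (running total 8).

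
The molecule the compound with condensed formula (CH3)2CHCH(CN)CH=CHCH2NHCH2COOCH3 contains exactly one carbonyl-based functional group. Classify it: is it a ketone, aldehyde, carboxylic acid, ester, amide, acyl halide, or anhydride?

ester

The carbonyl is in the COOCH3 segment: –C(=O)OCH3: carbonyl C bonded to C and to –OCH3 → ester (not ketone + ether).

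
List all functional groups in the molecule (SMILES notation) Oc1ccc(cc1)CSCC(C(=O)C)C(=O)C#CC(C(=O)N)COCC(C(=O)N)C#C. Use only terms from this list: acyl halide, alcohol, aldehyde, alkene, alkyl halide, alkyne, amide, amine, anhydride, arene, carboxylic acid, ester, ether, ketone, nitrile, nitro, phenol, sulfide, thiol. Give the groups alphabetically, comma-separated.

alkyne, amide, arene, ether, ketone, phenol, sulfide

Reading the structure from left to right:
  HOC6H4: –OH attached directly to an aromatic ring → phenol (not alcohol); the ring itself is an arene.
  CH2SCH2: C–S–C linkage → sulfide (thioether).
  CH(COCH3): pendant –COCH3: carbonyl C bonded to two carbons → ketone.
  CO: –C(=O)– with carbon on both sides → ketone.
  C≡C: C≡C triple bond → alkyne.
  CH(CONH2): pendant –CONH2: carbonyl C bonded to C and N → amide.
  CH2OCH2: C–O–C with sp³ carbons on both sides and no adjacent C=O → ether.
  CH(CONH2): pendant –CONH2: carbonyl C bonded to C and N → amide.
  C≡CH: C≡C triple bond → alkyne.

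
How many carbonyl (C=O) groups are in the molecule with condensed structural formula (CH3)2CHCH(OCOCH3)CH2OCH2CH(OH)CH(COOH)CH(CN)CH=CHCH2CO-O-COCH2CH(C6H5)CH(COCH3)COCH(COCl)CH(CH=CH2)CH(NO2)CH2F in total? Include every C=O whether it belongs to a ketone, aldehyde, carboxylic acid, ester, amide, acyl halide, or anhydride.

CH(OCOCH3): ester, 1 C=O (running total 1).
CH(COOH): carboxylic acid, 1 C=O (running total 2).
CH2CO-O-COCH2: anhydride, 2 C=O (running total 4).
CH(COCH3): ketone, 1 C=O (running total 5).
CO: ketone, 1 C=O (running total 6).
CH(COCl): acyl halide, 1 C=O (running total 7).

7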